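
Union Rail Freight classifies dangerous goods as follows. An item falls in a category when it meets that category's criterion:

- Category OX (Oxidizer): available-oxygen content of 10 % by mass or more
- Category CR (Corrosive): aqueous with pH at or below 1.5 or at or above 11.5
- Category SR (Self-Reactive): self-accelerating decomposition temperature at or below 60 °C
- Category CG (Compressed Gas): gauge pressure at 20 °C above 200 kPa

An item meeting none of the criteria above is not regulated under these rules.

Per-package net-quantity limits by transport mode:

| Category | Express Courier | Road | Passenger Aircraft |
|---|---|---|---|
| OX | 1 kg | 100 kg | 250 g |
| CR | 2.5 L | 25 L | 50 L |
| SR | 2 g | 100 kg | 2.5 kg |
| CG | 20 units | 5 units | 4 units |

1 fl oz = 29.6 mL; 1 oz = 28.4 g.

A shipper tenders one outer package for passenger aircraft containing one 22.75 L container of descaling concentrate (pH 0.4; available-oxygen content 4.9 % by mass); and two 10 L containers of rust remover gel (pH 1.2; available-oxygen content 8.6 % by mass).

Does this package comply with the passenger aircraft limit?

Yes

With pH 0.4 (≤ 1.5), the descaling concentrate falls in Category CR.
The rust remover gel has pH 1.2, which is ≤ 1.5, so it is Category CR (Corrosive).
Category CR net quantity: 22.75 L + (two 10 L containers = 20 L) = 42.75 L.
42.75 L is within the passenger aircraft limit of 50 L for Category CR.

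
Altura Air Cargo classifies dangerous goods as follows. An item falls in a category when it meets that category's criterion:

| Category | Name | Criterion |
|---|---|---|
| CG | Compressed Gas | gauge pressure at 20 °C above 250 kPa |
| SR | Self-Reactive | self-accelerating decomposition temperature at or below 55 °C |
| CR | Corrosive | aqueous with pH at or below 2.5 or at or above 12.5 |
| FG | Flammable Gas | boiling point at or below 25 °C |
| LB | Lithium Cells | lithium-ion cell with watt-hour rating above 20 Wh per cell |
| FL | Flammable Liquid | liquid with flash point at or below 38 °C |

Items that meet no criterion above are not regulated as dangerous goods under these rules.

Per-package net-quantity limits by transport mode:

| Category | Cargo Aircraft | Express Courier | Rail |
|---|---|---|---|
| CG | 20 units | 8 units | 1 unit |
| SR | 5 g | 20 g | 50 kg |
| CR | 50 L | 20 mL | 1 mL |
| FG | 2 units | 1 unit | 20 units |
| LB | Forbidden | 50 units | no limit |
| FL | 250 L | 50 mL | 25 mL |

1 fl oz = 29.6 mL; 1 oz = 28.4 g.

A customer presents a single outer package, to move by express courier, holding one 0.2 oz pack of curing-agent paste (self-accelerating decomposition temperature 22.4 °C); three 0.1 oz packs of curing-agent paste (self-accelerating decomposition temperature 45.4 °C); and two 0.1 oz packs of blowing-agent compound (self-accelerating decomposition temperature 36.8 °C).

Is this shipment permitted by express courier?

The curing-agent paste has self-accelerating decomposition temperature 22.4 °C, which is ≤ 55 °C, so it is Category SR (Self-Reactive).
Self-accelerating decomposition temperature 45.4 °C meets the Category SR criterion (Self-Reactive), so the curing-agent paste is Category SR.
Self-accelerating decomposition temperature 36.8 °C meets the Category SR criterion (Self-Reactive), so the blowing-agent compound is Category SR.
Total Category SR: (one 0.2 oz pack = 5.68 g) + (three 0.1 oz packs = 8.52 g) + (two 0.1 oz packs = 5.68 g) = 19.88 g.
19.88 g ≤ 20 g (express courier limit, Category SR) — within limit.

Yes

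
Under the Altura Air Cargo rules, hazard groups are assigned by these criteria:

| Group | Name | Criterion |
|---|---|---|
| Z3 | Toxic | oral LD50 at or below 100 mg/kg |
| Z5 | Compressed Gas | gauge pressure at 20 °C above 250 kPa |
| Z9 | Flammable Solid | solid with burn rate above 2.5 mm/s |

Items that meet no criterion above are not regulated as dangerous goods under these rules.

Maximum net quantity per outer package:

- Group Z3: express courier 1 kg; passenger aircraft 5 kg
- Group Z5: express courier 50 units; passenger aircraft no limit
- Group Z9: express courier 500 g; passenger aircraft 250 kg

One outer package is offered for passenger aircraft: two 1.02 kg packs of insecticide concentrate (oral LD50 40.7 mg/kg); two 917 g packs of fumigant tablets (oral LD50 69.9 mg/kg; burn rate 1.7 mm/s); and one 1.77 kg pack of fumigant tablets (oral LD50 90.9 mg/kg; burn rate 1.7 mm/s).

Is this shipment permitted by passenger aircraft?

No

With oral LD50 40.7 mg/kg (≤ 100 mg/kg), the insecticide concentrate falls in Group Z3.
Oral LD50 69.9 mg/kg meets the Group Z3 criterion (Toxic), so the fumigant tablets are Group Z3.
With oral LD50 90.9 mg/kg (≤ 100 mg/kg), the fumigant tablets fall in Group Z3.
Group Z3 net quantity: (two 1.02 kg packs = 2.04 kg) + (two 917 g packs = 1.834 kg) + 1.77 kg = 5.644 kg.
That exceeds the Group Z3 passenger aircraft limit of 5 kg.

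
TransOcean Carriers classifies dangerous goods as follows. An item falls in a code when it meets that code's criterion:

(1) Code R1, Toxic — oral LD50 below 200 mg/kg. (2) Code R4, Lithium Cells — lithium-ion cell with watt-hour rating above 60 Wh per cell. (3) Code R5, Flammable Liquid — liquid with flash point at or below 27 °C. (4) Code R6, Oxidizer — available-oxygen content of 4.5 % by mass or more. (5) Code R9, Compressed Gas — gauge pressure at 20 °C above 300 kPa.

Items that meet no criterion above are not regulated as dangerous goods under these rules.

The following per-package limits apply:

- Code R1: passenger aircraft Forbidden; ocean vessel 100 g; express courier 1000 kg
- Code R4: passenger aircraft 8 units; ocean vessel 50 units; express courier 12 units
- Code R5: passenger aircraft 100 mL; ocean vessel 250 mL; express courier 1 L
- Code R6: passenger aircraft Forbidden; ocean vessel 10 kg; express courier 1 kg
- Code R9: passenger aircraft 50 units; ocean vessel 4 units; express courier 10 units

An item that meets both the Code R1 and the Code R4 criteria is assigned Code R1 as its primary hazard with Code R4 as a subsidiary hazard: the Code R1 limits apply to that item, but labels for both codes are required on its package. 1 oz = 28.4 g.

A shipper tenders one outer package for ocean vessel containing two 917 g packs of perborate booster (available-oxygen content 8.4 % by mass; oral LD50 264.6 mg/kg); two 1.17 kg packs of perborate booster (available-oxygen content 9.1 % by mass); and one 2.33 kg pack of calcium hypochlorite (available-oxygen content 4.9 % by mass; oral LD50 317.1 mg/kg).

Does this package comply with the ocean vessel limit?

Yes

The perborate booster has available-oxygen content 8.4 % by mass, which is ≥ 4.5 % by mass, so it is Code R6 (Oxidizer).
Available-oxygen content 9.1 % by mass meets the Code R6 criterion (Oxidizer), so the perborate booster is Code R6.
Calcium hypochlorite: available-oxygen content 4.9 % by mass ≥ 4.5 % by mass → Code R6 (Oxidizer).
Total Code R6: (two 917 g packs = 1.834 kg) + (two 1.17 kg packs = 2.34 kg) + 2.33 kg = 6.504 kg.
6.504 kg ≤ 10 kg (ocean vessel limit, Code R6) — within limit.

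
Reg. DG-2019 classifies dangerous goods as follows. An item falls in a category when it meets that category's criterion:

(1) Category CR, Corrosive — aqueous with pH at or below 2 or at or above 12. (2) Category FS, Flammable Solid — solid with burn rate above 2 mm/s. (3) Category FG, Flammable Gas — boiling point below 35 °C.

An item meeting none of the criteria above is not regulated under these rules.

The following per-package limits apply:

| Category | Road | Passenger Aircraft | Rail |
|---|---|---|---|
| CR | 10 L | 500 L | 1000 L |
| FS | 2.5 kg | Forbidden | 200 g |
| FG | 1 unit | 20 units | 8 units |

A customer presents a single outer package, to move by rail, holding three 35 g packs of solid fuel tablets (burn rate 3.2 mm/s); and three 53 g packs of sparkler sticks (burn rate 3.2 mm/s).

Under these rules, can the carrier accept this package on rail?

No

Solid fuel tablets: burn rate 3.2 mm/s > 2 mm/s → Category FS (Flammable Solid).
Burn rate 3.2 mm/s meets the Category FS criterion (Flammable Solid), so the sparkler sticks are Category FS.
Category FS net quantity: (three 35 g packs = 105 g) + (three 53 g packs = 159 g) = 264 g.
That exceeds the Category FS rail limit of 200 g.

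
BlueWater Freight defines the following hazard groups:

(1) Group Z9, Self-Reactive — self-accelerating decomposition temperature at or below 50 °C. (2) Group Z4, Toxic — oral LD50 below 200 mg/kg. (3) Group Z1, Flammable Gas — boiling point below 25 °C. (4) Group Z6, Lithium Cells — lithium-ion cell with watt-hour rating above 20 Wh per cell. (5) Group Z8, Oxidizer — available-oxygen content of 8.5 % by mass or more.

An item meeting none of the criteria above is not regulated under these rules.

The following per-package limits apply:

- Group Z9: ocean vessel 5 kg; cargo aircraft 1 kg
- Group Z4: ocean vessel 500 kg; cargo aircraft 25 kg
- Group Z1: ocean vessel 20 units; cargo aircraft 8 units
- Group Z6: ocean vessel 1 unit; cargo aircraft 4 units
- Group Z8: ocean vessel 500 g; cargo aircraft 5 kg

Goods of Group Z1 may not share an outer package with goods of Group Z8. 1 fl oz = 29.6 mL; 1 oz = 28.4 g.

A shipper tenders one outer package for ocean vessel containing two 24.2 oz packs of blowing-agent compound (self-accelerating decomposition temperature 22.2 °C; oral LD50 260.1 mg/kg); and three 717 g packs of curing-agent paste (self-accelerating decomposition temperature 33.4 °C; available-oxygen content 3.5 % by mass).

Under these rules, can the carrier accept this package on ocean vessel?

Self-accelerating decomposition temperature 22.2 °C meets the Group Z9 criterion (Self-Reactive), so the blowing-agent compound is Group Z9.
Curing-agent paste: self-accelerating decomposition temperature 33.4 °C ≤ 50 °C → Group Z9 (Self-Reactive).
Total Group Z9: (two 24.2 oz packs = 1374.56 g) + (three 717 g packs = 2.151 kg) = 3525.56 g.
3525.56 g is within the ocean vessel limit of 5 kg for Group Z9.

Yes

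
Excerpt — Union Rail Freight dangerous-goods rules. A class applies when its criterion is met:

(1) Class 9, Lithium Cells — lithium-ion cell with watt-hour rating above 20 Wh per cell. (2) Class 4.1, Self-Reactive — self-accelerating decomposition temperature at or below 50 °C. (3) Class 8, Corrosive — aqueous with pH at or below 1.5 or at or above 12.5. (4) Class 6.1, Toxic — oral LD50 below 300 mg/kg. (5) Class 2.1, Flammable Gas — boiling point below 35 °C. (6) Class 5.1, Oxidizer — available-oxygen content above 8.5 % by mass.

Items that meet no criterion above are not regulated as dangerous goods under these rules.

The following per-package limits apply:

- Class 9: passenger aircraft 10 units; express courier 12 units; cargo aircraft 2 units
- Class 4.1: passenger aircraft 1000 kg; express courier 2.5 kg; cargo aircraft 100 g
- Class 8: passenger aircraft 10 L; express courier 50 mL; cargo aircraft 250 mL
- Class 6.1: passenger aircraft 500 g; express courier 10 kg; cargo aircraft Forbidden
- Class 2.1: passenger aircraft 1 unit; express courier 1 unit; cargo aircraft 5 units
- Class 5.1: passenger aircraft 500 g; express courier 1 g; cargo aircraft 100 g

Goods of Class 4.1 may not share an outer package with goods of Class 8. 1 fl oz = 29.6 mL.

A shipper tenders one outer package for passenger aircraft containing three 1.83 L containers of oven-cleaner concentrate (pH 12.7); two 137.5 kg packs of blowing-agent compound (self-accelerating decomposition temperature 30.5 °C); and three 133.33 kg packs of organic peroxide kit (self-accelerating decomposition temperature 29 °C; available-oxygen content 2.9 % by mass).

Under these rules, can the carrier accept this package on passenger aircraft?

No

With pH 12.7 (≥ 12.5), the oven-cleaner concentrate falls in Class 8.
Blowing-agent compound: self-accelerating decomposition temperature 30.5 °C ≤ 50 °C → Class 4.1 (Self-Reactive).
With self-accelerating decomposition temperature 29 °C (≤ 50 °C), the organic peroxide kit falls in Class 4.1.
Total Class 4.1: (two 137.5 kg packs = 275 kg) + (three 133.33 kg packs = 399.99 kg) = 674.99 kg.
That is within the Class 4.1 passenger aircraft limit of 1000 kg.
Class 8 quantity: three 1.83 L containers = 5.49 L.
That is within the Class 8 passenger aircraft limit of 10 L.
Class 4.1 and Class 8 may not share an outer package.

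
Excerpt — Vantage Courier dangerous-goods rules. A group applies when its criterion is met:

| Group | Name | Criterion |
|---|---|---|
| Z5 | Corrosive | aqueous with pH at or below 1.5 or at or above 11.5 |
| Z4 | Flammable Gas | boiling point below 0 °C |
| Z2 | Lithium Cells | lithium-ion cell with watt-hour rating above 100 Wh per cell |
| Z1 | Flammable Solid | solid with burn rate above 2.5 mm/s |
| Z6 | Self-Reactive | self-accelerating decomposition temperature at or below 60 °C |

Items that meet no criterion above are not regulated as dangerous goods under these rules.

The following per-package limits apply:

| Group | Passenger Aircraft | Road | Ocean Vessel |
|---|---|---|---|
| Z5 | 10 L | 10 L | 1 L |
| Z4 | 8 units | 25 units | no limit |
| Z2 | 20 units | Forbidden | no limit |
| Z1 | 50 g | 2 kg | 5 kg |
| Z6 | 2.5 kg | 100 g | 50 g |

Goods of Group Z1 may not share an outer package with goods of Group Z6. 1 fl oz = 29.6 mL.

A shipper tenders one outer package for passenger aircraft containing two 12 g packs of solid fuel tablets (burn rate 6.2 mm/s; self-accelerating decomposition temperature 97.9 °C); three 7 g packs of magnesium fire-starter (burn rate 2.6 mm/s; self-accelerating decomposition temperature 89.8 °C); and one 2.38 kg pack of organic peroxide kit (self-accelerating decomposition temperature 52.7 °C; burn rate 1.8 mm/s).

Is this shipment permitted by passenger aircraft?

With burn rate 6.2 mm/s (> 2.5 mm/s), the solid fuel tablets fall in Group Z1.
The magnesium fire-starter has burn rate 2.6 mm/s, which is > 2.5 mm/s, so it is Group Z1 (Flammable Solid).
With self-accelerating decomposition temperature 52.7 °C (≤ 60 °C), the organic peroxide kit falls in Group Z6.
Total Group Z1: (two 12 g packs = 24 g) + (three 7 g packs = 21 g) = 45 g.
That is within the Group Z1 passenger aircraft limit of 50 g.
Group Z6 quantity: 2.38 kg.
That is within the Group Z6 passenger aircraft limit of 2.5 kg.
Group Z1 and Group Z6 may not share an outer package.

No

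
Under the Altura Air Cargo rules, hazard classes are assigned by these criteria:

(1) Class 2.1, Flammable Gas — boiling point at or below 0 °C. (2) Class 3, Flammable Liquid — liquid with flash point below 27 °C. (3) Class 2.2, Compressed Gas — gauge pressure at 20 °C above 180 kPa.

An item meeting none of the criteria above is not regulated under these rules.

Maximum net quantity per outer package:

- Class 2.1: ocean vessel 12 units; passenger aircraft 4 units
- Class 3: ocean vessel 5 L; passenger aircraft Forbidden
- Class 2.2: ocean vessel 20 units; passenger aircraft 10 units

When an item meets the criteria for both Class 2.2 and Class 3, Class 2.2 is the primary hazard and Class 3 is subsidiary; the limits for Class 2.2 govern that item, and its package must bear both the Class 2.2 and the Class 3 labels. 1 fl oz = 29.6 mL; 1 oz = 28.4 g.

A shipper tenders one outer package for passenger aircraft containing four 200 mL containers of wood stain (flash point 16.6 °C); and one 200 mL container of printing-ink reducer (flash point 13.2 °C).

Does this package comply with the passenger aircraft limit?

No

Wood stain: flash point 16.6 °C < 27 °C → Class 3 (Flammable Liquid).
Flash point 13.2 °C meets the Class 3 criterion (Flammable Liquid), so the printing-ink reducer is Class 3.
Total Class 3: (four 200 mL containers = 800 mL) + 200 mL = 1 L.
By passenger aircraft, Class 3 is Forbidden regardless of quantity.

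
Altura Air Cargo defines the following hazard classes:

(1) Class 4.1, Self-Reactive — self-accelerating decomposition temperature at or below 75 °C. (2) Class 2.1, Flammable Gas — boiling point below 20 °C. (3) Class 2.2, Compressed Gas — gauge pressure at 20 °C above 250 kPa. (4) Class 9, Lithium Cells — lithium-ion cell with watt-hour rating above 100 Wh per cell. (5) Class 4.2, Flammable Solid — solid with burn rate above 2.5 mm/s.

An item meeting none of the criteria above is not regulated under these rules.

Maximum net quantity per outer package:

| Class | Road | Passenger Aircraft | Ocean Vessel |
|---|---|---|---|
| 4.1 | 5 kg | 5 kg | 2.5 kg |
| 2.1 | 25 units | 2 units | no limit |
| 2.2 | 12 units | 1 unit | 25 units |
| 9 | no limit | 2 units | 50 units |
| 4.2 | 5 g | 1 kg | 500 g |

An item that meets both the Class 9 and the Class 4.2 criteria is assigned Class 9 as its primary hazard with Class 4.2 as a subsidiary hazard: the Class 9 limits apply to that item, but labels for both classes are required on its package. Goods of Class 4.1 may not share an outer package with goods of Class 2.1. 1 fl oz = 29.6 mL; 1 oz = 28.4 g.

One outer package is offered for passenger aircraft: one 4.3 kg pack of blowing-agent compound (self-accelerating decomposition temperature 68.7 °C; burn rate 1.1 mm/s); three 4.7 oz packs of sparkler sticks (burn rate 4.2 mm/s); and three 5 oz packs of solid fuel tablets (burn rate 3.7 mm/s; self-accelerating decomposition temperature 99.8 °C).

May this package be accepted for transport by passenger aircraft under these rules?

Yes

Blowing-agent compound: self-accelerating decomposition temperature 68.7 °C ≤ 75 °C → Class 4.1 (Self-Reactive).
The sparkler sticks have burn rate 4.2 mm/s, which is > 2.5 mm/s, so they are Class 4.2 (Flammable Solid).
Solid fuel tablets: burn rate 3.7 mm/s > 2.5 mm/s → Class 4.2 (Flammable Solid).
Class 4.1 quantity: 4.3 kg.
4.3 kg ≤ 5 kg (passenger aircraft limit, Class 4.1) — within limit.
Total Class 4.2: (three 4.7 oz packs = 400.44 g) + (three 5 oz packs = 426 g) = 826.44 g.
826.44 g ≤ 1 kg (passenger aircraft limit, Class 4.2) — within limit.
The segregation rule (Class 4.1 with Class 2.1) does not apply to Class 4.1 with Class 4.2.
Every hazard class is within its passenger aircraft limit and no segregation rule is violated.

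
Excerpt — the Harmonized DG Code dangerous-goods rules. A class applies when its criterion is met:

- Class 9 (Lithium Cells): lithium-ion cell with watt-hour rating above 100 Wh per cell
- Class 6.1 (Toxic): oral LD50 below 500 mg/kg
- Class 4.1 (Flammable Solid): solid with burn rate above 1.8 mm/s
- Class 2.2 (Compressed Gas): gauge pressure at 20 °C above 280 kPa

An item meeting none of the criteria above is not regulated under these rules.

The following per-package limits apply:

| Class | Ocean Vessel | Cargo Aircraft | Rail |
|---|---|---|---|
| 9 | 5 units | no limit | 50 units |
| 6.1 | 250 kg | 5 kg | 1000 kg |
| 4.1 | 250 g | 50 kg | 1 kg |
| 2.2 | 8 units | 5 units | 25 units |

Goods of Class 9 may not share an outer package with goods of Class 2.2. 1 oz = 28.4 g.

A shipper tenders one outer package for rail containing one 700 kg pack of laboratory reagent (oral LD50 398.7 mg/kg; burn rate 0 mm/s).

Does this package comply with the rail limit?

Yes

With oral LD50 398.7 mg/kg (< 500 mg/kg), the laboratory reagent falls in Class 6.1.
Class 6.1 quantity: 700 kg.
That is within the Class 6.1 rail limit of 1000 kg.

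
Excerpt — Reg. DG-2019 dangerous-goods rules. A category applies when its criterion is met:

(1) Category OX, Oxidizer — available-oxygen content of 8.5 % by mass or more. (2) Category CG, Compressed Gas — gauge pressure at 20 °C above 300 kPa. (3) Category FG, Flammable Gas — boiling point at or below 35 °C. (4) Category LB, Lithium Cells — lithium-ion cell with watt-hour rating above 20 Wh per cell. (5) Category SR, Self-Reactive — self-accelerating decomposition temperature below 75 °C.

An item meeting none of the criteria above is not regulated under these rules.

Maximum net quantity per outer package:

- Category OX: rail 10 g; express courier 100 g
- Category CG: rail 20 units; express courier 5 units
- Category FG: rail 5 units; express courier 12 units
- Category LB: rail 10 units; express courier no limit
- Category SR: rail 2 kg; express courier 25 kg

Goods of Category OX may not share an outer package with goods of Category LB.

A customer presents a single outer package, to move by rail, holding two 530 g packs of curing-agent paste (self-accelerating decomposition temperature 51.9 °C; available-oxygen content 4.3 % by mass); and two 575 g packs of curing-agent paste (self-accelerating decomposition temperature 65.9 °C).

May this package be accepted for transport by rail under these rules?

No

With self-accelerating decomposition temperature 51.9 °C (< 75 °C), the curing-agent paste falls in Category SR.
With self-accelerating decomposition temperature 65.9 °C (< 75 °C), the curing-agent paste falls in Category SR.
Total Category SR: (two 530 g packs = 1.06 kg) + (two 575 g packs = 1.15 kg) = 2.21 kg.
2.21 kg > 2 kg (rail limit, Category SR) — over the limit.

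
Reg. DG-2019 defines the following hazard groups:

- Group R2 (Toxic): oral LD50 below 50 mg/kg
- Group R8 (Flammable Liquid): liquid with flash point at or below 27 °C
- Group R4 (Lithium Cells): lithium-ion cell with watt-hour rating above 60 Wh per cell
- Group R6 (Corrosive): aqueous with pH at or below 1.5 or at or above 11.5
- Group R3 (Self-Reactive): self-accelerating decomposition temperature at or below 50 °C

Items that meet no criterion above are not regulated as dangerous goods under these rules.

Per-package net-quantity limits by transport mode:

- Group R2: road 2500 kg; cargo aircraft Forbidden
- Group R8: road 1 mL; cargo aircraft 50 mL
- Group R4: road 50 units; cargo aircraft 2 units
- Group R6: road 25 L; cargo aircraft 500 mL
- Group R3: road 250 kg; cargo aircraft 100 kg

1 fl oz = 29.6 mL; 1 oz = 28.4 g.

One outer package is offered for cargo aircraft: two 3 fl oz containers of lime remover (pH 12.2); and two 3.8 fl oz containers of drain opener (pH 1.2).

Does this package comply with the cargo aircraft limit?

Yes

With pH 12.2 (≥ 11.5), the lime remover falls in Group R6.
With pH 1.2 (≤ 1.5), the drain opener falls in Group R6.
Total Group R6: (two 3 fl oz containers = 177.6 mL) + (two 3.8 fl oz containers = 224.96 mL) = 402.56 mL.
That is within the Group R6 cargo aircraft limit of 500 mL.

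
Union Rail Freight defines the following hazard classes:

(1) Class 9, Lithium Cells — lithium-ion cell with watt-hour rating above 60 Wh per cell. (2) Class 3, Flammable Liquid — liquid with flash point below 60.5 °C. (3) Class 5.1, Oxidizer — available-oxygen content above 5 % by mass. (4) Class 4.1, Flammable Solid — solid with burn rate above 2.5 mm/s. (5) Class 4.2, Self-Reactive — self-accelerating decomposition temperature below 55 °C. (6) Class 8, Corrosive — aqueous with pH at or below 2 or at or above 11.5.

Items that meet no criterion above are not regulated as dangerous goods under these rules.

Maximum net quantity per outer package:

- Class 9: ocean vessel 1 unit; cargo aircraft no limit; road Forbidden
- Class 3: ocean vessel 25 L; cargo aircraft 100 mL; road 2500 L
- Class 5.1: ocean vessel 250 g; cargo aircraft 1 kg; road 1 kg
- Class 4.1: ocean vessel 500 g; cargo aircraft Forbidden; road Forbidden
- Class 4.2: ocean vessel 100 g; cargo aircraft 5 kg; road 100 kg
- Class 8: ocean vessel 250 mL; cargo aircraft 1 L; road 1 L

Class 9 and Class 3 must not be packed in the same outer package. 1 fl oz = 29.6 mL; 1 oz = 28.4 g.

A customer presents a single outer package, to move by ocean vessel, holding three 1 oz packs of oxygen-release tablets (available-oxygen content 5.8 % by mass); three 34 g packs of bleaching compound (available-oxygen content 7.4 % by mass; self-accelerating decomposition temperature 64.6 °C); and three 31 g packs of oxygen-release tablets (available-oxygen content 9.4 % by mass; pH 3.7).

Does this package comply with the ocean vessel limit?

No

Oxygen-release tablets: available-oxygen content 5.8 % by mass > 5 % by mass → Class 5.1 (Oxidizer).
With available-oxygen content 7.4 % by mass (> 5 % by mass), the bleaching compound falls in Class 5.1.
Available-oxygen content 9.4 % by mass meets the Class 5.1 criterion (Oxidizer), so the oxygen-release tablets are Class 5.1.
Class 5.1 net quantity: (three 1 oz packs = 85.2 g) + (three 34 g packs = 102 g) + (three 31 g packs = 93 g) = 280.2 g.
280.2 g > 250 g (ocean vessel limit, Class 5.1) — over the limit.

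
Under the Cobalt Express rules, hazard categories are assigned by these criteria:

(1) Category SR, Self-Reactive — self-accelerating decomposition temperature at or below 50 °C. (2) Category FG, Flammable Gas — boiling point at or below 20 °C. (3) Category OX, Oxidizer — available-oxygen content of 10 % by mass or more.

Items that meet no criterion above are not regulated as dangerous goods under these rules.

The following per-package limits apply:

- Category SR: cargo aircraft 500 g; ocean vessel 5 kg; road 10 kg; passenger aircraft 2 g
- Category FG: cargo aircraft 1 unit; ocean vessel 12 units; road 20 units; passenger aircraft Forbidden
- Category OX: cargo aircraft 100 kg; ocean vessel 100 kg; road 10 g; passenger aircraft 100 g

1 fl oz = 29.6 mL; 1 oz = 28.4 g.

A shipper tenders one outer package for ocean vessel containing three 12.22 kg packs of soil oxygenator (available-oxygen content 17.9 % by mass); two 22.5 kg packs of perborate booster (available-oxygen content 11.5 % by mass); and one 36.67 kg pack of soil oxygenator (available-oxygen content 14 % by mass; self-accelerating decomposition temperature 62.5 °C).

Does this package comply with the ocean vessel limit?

The soil oxygenator has available-oxygen content 17.9 % by mass, which is ≥ 10 % by mass, so it is Category OX (Oxidizer).
With available-oxygen content 11.5 % by mass (≥ 10 % by mass), the perborate booster falls in Category OX.
The soil oxygenator has available-oxygen content 14 % by mass, which is ≥ 10 % by mass, so it is Category OX (Oxidizer).
Total Category OX: (three 12.22 kg packs = 36.66 kg) + (two 22.5 kg packs = 45 kg) + 36.67 kg = 118.33 kg.
That exceeds the Category OX ocean vessel limit of 100 kg.

No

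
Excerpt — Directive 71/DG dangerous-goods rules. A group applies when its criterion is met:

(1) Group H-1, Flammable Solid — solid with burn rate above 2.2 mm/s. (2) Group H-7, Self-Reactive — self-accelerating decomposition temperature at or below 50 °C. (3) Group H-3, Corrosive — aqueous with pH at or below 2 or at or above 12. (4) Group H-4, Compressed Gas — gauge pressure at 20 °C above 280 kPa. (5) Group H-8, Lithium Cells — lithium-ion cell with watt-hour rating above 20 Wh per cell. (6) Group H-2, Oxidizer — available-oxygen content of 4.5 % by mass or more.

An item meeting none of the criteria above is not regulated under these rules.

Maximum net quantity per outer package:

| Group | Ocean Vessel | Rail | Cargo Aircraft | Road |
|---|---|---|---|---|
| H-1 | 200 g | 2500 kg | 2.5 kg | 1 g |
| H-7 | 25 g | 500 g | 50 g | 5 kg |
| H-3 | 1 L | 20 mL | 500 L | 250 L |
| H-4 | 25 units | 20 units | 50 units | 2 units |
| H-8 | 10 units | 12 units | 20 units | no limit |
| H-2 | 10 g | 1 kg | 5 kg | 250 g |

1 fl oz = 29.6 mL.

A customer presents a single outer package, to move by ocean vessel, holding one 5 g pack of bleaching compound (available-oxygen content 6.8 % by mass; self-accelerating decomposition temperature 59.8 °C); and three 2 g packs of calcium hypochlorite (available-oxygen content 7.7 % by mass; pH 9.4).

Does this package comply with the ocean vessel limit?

No

The bleaching compound has available-oxygen content 6.8 % by mass, which is ≥ 4.5 % by mass, so it is Group H-2 (Oxidizer).
Calcium hypochlorite: available-oxygen content 7.7 % by mass ≥ 4.5 % by mass → Group H-2 (Oxidizer).
Total Group H-2: 5 g + (three 2 g packs = 6 g) = 11 g.
11 g exceeds the ocean vessel limit of 10 g for Group H-2.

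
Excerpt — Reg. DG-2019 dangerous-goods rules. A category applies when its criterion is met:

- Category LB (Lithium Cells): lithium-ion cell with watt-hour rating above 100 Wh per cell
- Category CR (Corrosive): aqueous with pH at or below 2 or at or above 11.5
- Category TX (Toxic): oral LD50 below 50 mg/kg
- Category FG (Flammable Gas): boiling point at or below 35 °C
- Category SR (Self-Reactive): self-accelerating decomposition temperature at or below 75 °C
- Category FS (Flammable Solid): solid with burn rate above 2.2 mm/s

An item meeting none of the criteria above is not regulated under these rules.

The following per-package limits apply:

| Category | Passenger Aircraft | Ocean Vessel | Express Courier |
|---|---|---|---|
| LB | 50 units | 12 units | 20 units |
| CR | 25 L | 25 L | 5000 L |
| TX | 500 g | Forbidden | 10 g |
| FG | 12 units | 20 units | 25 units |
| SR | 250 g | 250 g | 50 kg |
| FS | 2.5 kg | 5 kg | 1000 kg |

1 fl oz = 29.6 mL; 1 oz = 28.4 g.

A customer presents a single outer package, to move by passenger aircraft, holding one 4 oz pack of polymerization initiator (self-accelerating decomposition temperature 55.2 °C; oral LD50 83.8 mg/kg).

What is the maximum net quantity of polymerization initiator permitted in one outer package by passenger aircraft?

Self-accelerating decomposition temperature 55.2 °C meets the Category SR criterion (Self-Reactive), so the polymerization initiator is Category SR.
The passenger aircraft limit for Category SR is 250 g.

250 g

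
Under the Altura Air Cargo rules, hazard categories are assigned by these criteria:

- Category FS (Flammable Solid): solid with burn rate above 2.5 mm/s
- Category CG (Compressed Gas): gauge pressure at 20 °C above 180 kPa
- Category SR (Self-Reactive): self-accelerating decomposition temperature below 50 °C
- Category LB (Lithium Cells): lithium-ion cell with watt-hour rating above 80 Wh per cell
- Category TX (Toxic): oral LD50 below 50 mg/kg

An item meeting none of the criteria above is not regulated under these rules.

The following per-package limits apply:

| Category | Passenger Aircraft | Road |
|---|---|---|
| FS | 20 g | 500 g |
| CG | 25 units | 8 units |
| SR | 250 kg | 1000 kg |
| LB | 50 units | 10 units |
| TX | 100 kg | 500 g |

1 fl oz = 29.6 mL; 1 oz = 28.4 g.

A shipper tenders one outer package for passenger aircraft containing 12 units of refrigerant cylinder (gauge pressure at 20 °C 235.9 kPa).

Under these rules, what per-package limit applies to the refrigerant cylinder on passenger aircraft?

Refrigerant cylinder: gauge pressure at 20 °C 235.9 kPa > 180 kPa → Category CG (Compressed Gas).
The passenger aircraft limit for Category CG is 25 units.

25 units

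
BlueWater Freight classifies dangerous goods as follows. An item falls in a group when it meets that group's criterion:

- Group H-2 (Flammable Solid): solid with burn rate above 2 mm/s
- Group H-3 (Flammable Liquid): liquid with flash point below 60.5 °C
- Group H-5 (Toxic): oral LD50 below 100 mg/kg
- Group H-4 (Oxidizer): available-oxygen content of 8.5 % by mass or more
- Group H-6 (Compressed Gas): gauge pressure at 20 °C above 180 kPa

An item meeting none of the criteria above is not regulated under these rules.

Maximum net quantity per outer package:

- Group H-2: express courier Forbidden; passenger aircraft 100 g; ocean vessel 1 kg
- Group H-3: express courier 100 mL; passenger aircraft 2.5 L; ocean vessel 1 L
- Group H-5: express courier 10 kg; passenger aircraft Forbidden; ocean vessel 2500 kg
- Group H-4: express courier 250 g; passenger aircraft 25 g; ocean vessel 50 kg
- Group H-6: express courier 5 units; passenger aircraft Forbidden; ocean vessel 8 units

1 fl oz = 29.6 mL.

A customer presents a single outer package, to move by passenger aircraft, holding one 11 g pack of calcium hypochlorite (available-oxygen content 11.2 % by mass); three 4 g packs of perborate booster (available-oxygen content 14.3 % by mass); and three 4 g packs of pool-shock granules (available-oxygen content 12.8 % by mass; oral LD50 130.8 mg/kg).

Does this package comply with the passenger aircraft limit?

No

Calcium hypochlorite: available-oxygen content 11.2 % by mass ≥ 8.5 % by mass → Group H-4 (Oxidizer).
The perborate booster has available-oxygen content 14.3 % by mass, which is ≥ 8.5 % by mass, so it is Group H-4 (Oxidizer).
With available-oxygen content 12.8 % by mass (≥ 8.5 % by mass), the pool-shock granules fall in Group H-4.
Group H-4 net quantity: 11 g + (three 4 g packs = 12 g) + (three 4 g packs = 12 g) = 35 g.
35 g exceeds the passenger aircraft limit of 25 g for Group H-4.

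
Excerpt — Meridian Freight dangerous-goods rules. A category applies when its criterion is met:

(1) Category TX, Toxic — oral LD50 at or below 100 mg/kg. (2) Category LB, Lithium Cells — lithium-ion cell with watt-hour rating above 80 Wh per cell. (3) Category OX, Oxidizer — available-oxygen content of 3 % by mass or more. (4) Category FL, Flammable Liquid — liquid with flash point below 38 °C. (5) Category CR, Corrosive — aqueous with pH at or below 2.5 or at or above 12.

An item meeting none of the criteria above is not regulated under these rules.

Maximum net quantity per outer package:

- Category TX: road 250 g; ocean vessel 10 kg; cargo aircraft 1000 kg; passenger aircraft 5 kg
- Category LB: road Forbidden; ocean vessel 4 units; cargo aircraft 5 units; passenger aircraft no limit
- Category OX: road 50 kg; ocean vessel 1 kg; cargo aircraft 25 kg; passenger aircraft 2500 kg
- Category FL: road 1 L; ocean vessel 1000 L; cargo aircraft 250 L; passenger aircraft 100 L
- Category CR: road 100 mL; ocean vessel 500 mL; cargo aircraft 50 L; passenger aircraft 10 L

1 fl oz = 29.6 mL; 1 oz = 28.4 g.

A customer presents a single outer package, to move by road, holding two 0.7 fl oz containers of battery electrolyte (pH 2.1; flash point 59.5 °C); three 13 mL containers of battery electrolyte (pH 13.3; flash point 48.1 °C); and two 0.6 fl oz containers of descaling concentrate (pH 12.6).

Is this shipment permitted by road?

With pH 2.1 (≤ 2.5), the battery electrolyte falls in Category CR.
The battery electrolyte has pH 13.3, which is ≥ 12, so it is Category CR (Corrosive).
pH 12.6 meets the Category CR criterion (Corrosive), so the descaling concentrate is Category CR.
Total Category CR: (two 0.7 fl oz containers = 41.44 mL) + (three 13 mL containers = 39 mL) + (two 0.6 fl oz containers = 35.52 mL) = 115.96 mL.
That exceeds the Category CR road limit of 100 mL.

No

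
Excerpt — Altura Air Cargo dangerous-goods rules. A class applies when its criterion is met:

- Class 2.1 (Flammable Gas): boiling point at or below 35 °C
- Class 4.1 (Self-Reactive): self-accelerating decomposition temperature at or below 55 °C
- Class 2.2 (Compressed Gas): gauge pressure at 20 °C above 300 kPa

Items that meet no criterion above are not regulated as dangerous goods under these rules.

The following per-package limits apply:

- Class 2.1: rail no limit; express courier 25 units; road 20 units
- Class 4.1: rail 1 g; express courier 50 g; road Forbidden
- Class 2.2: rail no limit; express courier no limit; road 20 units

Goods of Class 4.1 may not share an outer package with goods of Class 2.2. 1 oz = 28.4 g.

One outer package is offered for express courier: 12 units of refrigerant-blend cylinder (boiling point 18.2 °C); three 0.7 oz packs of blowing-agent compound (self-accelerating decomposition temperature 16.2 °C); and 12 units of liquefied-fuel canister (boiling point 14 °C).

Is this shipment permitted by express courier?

No

With boiling point 18.2 °C (≤ 35 °C), the refrigerant-blend cylinder falls in Class 2.1.
The blowing-agent compound has self-accelerating decomposition temperature 16.2 °C, which is ≤ 55 °C, so it is Class 4.1 (Self-Reactive).
With boiling point 14 °C (≤ 35 °C), the liquefied-fuel canister falls in Class 2.1.
Class 4.1 quantity: three 0.7 oz packs = 59.64 g.
59.64 g > 50 g (express courier limit, Class 4.1) — over the limit.
Total Class 2.1: 12 units + 12 units = 24 units.
24 units is within the express courier limit of 25 units for Class 2.1.
The segregation rule (Class 4.1 with Class 2.2) does not apply to Class 4.1 with Class 2.1.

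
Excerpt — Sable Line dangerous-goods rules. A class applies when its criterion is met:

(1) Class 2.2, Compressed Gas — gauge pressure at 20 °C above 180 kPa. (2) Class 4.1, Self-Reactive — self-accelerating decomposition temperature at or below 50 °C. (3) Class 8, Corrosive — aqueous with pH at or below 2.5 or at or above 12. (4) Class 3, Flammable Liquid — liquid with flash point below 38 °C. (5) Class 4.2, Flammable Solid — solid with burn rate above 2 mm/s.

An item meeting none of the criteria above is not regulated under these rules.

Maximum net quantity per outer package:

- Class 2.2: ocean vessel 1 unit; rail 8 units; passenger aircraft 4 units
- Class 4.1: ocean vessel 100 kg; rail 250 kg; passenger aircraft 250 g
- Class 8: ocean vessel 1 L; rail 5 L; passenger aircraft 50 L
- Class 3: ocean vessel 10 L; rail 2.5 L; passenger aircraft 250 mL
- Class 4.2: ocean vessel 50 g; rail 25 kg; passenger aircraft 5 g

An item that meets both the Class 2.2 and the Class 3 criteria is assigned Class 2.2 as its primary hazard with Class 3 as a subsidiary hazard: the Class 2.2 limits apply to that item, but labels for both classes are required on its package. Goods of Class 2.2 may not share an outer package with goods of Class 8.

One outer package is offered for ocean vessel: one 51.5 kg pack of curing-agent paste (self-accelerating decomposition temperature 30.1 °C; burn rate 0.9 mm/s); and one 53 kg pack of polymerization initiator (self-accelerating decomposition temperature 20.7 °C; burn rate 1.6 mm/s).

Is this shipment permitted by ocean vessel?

Curing-agent paste: self-accelerating decomposition temperature 30.1 °C ≤ 50 °C → Class 4.1 (Self-Reactive).
Polymerization initiator: self-accelerating decomposition temperature 20.7 °C ≤ 50 °C → Class 4.1 (Self-Reactive).
Class 4.1 net quantity: 51.5 kg + 53 kg = 104.5 kg.
104.5 kg > 100 kg (ocean vessel limit, Class 4.1) — over the limit.

No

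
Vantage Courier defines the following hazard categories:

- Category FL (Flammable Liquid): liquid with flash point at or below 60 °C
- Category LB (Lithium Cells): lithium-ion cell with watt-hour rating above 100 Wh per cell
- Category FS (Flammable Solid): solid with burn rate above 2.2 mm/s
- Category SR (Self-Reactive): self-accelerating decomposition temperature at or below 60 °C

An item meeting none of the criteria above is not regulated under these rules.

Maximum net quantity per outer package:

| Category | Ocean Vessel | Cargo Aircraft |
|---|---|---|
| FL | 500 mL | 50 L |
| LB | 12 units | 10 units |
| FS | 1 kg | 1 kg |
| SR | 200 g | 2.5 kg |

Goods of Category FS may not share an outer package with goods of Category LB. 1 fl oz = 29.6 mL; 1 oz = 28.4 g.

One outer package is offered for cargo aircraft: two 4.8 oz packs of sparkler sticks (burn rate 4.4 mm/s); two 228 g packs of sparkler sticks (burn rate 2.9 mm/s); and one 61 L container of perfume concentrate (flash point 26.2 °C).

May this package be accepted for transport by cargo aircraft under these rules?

Burn rate 4.4 mm/s meets the Category FS criterion (Flammable Solid), so the sparkler sticks are Category FS.
Sparkler sticks: burn rate 2.9 mm/s > 2.2 mm/s → Category FS (Flammable Solid).
Perfume concentrate: flash point 26.2 °C ≤ 60 °C → Category FL (Flammable Liquid).
Category FS net quantity: (two 4.8 oz packs = 272.64 g) + (two 228 g packs = 456 g) = 728.64 g.
That is within the Category FS cargo aircraft limit of 1 kg.
Category FL quantity: 61 L.
61 L exceeds the cargo aircraft limit of 50 L for Category FL.
The segregation rule (Category FS with Category LB) does not apply to Category FS with Category FL.

No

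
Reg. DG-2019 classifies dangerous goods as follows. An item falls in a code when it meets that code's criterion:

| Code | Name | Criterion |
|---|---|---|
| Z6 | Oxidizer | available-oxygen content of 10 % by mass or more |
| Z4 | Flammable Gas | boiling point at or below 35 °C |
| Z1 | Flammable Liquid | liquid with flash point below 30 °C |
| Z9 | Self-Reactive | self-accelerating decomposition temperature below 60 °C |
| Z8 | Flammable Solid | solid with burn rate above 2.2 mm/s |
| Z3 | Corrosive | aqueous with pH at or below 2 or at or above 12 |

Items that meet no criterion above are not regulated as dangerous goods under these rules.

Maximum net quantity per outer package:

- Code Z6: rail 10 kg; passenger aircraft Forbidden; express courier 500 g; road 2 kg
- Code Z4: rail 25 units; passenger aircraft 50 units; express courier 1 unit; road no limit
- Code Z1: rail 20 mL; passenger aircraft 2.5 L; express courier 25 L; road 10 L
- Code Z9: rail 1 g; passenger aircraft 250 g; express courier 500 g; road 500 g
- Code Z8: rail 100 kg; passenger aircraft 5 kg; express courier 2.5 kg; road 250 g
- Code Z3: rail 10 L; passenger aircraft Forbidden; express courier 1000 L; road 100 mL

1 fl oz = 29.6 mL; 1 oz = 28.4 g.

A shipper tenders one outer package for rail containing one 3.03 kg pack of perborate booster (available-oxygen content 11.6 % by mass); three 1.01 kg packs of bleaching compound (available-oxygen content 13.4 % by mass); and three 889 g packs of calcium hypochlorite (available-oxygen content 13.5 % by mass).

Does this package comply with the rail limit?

With available-oxygen content 11.6 % by mass (≥ 10 % by mass), the perborate booster falls in Code Z6.
The bleaching compound has available-oxygen content 13.4 % by mass, which is ≥ 10 % by mass, so it is Code Z6 (Oxidizer).
Available-oxygen content 13.5 % by mass meets the Code Z6 criterion (Oxidizer), so the calcium hypochlorite is Code Z6.
Total Code Z6: 3.03 kg + (three 1.01 kg packs = 3.03 kg) + (three 889 g packs = 2.667 kg) = 8.727 kg.
8.727 kg ≤ 10 kg (rail limit, Code Z6) — within limit.

Yes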